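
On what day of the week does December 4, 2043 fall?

January 1, 2043 is a Thursday.
Jan 1, 2043 → Feb 1, 2043: 31 days (January has 31).
Feb 1, 2043 → Mar 1, 2043: 28 days (February has 28).
Mar 1, 2043 → Apr 1, 2043: 31 days (March has 31).
Apr 1, 2043 → May 1, 2043: 30 days (April has 30).
May 1, 2043 → Jun 1, 2043: 31 days (May has 31).
Jun 1, 2043 → Jul 1, 2043: 30 days (June has 30).
Jul 1, 2043 → Aug 1, 2043: 31 days (July has 31).
Aug 1, 2043 → Sep 1, 2043: 31 days (August has 31).
Sep 1, 2043 → Oct 1, 2043: 30 days (September has 30).
Oct 1, 2043 → Nov 1, 2043: 31 days (October has 31).
Nov 1, 2043 → Dec 1, 2043: 30 days (November has 30).
Dec 1, 2043 → Dec 4, 2043: 3 days.
Total: 337 days.
337 mod 7 = 1, so Thursday + 1 = Friday.

Friday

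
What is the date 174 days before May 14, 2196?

November 22, 2195

−14 → Apr 30, 2196 (end of Apr, 30 days; 160 left).
−30 → Mar 31, 2196 (end of Mar, 31 days; 130 left).
−31 → Feb 29, 2196 (end of Feb, 29 days; 99 left).
−29 → Jan 31, 2196 (end of Jan, 31 days; 70 left).
−31 → Dec 31, 2195 (end of Dec, 31 days; 39 left).
−31 → Nov 30, 2195 (end of Nov, 30 days; 8 left).
−8 → Nov 22, 2195.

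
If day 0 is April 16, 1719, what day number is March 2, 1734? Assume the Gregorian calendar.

5434

Apr 16, 1719 → Apr 16, 1720: 366 days (Feb 29, 1720 is in that span).
Apr 16, 1720 → Apr 16, 1721: 365 days.
Apr 16, 1721 → Apr 16, 1722: 365 days.
Apr 16, 1722 → Apr 16, 1723: 365 days.
Apr 16, 1723 → Apr 16, 1724: 366 days (Feb 29, 1724 is in that span).
Apr 16, 1724 → Apr 16, 1725: 365 days.
Apr 16, 1725 → Apr 16, 1726: 365 days.
Apr 16, 1726 → Apr 16, 1727: 365 days.
Apr 16, 1727 → Apr 16, 1728: 366 days (Feb 29, 1728 is in that span).
Apr 16, 1728 → Apr 16, 1729: 365 days.
Apr 16, 1729 → Apr 16, 1730: 365 days.
Apr 16, 1730 → Apr 16, 1731: 365 days.
Apr 16, 1731 → Apr 16, 1732: 366 days (Feb 29, 1732 is in that span).
Apr 16, 1732 → Apr 16, 1733: 365 days.
Apr 16, 1733 → May 16, 1733: 30 days (April has 30).
May 16, 1733 → Jun 16, 1733: 31 days (May has 31).
Jun 16, 1733 → Jul 16, 1733: 30 days (June has 30).
Jul 16, 1733 → Aug 16, 1733: 31 days (July has 31).
Aug 16, 1733 → Sep 16, 1733: 31 days (August has 31).
Sep 16, 1733 → Oct 16, 1733: 30 days (September has 30).
Oct 16, 1733 → Nov 16, 1733: 31 days (October has 31).
Nov 16, 1733 → Dec 16, 1733: 30 days (November has 30).
Dec 16, 1733 → Jan 16, 1734: 31 days (December has 31).
Jan 16, 1734 → Feb 16, 1734: 31 days (January has 31).
Feb 16, 1734 → Mar 2, 1734: 14 days.
Total: 5434 days.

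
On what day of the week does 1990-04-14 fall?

Doomsday rule: the anchor day for the 1900s is Wednesday. For year 90: 90÷12 = 7 r 6, and 6÷4 = 1, so 7+6+1 = 14.
Wednesday + 14 ≡ Wednesday — that's 1990's doomsday.
In April the doomsday date is Apr 4.
Apr 14 is 10 days after Apr 4; 10 mod 7 = 3, so Wednesday + 3 = Saturday.

Saturday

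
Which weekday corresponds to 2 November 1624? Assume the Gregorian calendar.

Doomsday rule: the anchor day for the 1600s is Tuesday. For year 24: 24÷12 = 2 r 0, and 0÷4 = 0, so 2+0+0 = 2.
Tuesday + 2 ≡ Thursday — that's 1624's doomsday.
In November the doomsday date is Nov 7.
Nov 2 is 5 days before Nov 7; 5 mod 7 = 5, so Thursday − 5 = Saturday.

Saturday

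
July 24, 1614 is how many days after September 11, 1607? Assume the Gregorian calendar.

Sep 11, 1607 → Sep 11, 1608: 366 days (Feb 29, 1608 is in that span).
Sep 11, 1608 → Sep 11, 1609: 365 days.
Sep 11, 1609 → Sep 11, 1610: 365 days.
Sep 11, 1610 → Sep 11, 1611: 365 days.
Sep 11, 1611 → Sep 11, 1612: 366 days (Feb 29, 1612 is in that span).
Sep 11, 1612 → Sep 11, 1613: 365 days.
Sep 11, 1613 → Oct 11, 1613: 30 days (September has 30).
Oct 11, 1613 → Nov 11, 1613: 31 days (October has 31).
Nov 11, 1613 → Dec 11, 1613: 30 days (November has 30).
Dec 11, 1613 → Jan 11, 1614: 31 days (December has 31).
Jan 11, 1614 → Feb 11, 1614: 31 days (January has 31).
Feb 11, 1614 → Mar 11, 1614: 28 days (February has 28).
Mar 11, 1614 → Apr 11, 1614: 31 days (March has 31).
Apr 11, 1614 → May 11, 1614: 30 days (April has 30).
May 11, 1614 → Jun 11, 1614: 31 days (May has 31).
Jun 11, 1614 → Jul 11, 1614: 30 days (June has 30).
Jul 11, 1614 → Jul 24, 1614: 13 days.
Total: 2508 days.

2508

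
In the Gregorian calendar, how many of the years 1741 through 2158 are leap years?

101

Multiples of 4 in [1741,2158]: 104.
Of those, multiples of 100: 4 (not leap unless ÷400).
Multiples of 400: 1.
Leap years = 104 − 4 + 1 = 101.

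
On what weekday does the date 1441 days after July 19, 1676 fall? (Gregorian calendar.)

Jul 19, 1676 is a Sunday.
1441 mod 7 = 6, so 1441 days after a Sunday is Sunday + 6 = Saturday.

Saturday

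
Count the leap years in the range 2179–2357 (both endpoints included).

Multiples of 4 in [2179,2357]: 45.
Of those, multiples of 100: 2 (not leap unless ÷400).
Multiples of 400: 0.
Leap years = 45 − 2 + 0 = 43.

43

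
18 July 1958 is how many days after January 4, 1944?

Jan 4, 1944 → Jan 4, 1945: 366 days (Feb 29, 1944 is in that span).
Jan 4, 1945 → Jan 4, 1946: 365 days.
Jan 4, 1946 → Jan 4, 1947: 365 days.
Jan 4, 1947 → Jan 4, 1948: 365 days.
Jan 4, 1948 → Jan 4, 1949: 366 days (Feb 29, 1948 is in that span).
Jan 4, 1949 → Jan 4, 1950: 365 days.
Jan 4, 1950 → Jan 4, 1951: 365 days.
Jan 4, 1951 → Jan 4, 1952: 365 days.
Jan 4, 1952 → Jan 4, 1953: 366 days (Feb 29, 1952 is in that span).
Jan 4, 1953 → Jan 4, 1954: 365 days.
Jan 4, 1954 → Jan 4, 1955: 365 days.
Jan 4, 1955 → Jan 4, 1956: 365 days.
Jan 4, 1956 → Jan 4, 1957: 366 days (Feb 29, 1956 is in that span).
Jan 4, 1957 → Jan 4, 1958: 365 days.
Jan 4, 1958 → Feb 4, 1958: 31 days (January has 31).
Feb 4, 1958 → Mar 4, 1958: 28 days (February has 28).
Mar 4, 1958 → Apr 4, 1958: 31 days (March has 31).
Apr 4, 1958 → May 4, 1958: 30 days (April has 30).
May 4, 1958 → Jun 4, 1958: 31 days (May has 31).
Jun 4, 1958 → Jul 4, 1958: 30 days (June has 30).
Jul 4, 1958 → Jul 18, 1958: 14 days.
Total: 5309 days.

5309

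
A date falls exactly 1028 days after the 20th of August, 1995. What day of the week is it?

Saturday

First find the weekday of Aug 20, 1995. Doomsday rule: the anchor day for the 1900s is Wednesday. For year 95: 95÷12 = 7 r 11, and 11÷4 = 2, so 7+11+2 = 20.
Wednesday + 20 ≡ Tuesday — that's 1995's doomsday.
In August the doomsday date is Aug 8.
Aug 20 is 12 days after Aug 8; 12 mod 7 = 5, so Tuesday + 5 = Sunday.
1028 mod 7 = 6, so 1028 days after a Sunday is Sunday + 6 = Saturday.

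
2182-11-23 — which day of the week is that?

Saturday

Doomsday rule: the anchor day for the 2100s is Sunday. For year 82: 82÷12 = 6 r 10, and 10÷4 = 2, so 6+10+2 = 18.
Sunday + 18 ≡ Thursday — that's 2182's doomsday.
In November the doomsday date is Nov 7.
Nov 23 is 16 days after Nov 7; 16 mod 7 = 2, so Thursday + 2 = Saturday.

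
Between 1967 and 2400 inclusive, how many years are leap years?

106

Multiples of 4 in [1967,2400]: 109.
Of those, multiples of 100: 5 (not leap unless ÷400).
Multiples of 400: 2.
Leap years = 109 − 5 + 2 = 106.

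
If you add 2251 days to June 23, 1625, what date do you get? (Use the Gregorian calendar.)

August 22, 1631

+365 (one year) → Jun 23, 1626 (1886 left).
+365 (one year) → Jun 23, 1627 (1521 left).
+366 (one year; includes Feb 29, 1628) → Jun 23, 1628 (1155 left).
+365 (one year) → Jun 23, 1629 (790 left).
+365 (one year) → Jun 23, 1630 (425 left).
+365 (one year) → Jun 23, 1631 (60 left).
Jun has 30 days: +8 → Jul 1, 1631 (52 left).
Jul has 31 days: +31 → Aug 1, 1631 (21 left).
+21 → Aug 22, 1631.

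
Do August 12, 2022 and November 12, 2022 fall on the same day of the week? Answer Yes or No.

No

From Aug 12, 2022 to Nov 12, 2022 is 92 days.
92 mod 7 = 1, so they are different weekdays.
(Aug 12, 2022 is a Friday; Nov 12, 2022 is a Saturday.)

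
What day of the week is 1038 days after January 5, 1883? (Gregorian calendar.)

Sunday

Jan 5, 1883 is a Friday.
1038 mod 7 = 2, so 1038 days after a Friday is Friday + 2 = Sunday.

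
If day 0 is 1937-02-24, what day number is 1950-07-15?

4889

Feb 24, 1937 → Feb 24, 1938: 365 days.
Feb 24, 1938 → Feb 24, 1939: 365 days.
Feb 24, 1939 → Feb 24, 1940: 365 days.
Feb 24, 1940 → Feb 24, 1941: 366 days (Feb 29, 1940 is in that span).
Feb 24, 1941 → Feb 24, 1942: 365 days.
Feb 24, 1942 → Feb 24, 1943: 365 days.
Feb 24, 1943 → Feb 24, 1944: 365 days.
Feb 24, 1944 → Feb 24, 1945: 366 days (Feb 29, 1944 is in that span).
Feb 24, 1945 → Feb 24, 1946: 365 days.
Feb 24, 1946 → Feb 24, 1947: 365 days.
Feb 24, 1947 → Feb 24, 1948: 365 days.
Feb 24, 1948 → Feb 24, 1949: 366 days (Feb 29, 1948 is in that span).
Feb 24, 1949 → Feb 24, 1950: 365 days.
Feb 24, 1950 → Mar 24, 1950: 28 days (February has 28).
Mar 24, 1950 → Apr 24, 1950: 31 days (March has 31).
Apr 24, 1950 → May 24, 1950: 30 days (April has 30).
May 24, 1950 → Jun 24, 1950: 31 days (May has 31).
Jun 24, 1950 → Jul 15, 1950: 21 days.
Total: 4889 days.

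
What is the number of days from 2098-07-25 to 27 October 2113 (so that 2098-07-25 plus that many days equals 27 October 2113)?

Jul 25, 2098 → Jul 25, 2099: 365 days.
Jul 25, 2099 → Jul 25, 2100: 365 days.
Jul 25, 2100 → Jul 25, 2101: 365 days.
Jul 25, 2101 → Jul 25, 2102: 365 days.
Jul 25, 2102 → Jul 25, 2103: 365 days.
Jul 25, 2103 → Jul 25, 2104: 366 days (Feb 29, 2104 is in that span).
Jul 25, 2104 → Jul 25, 2105: 365 days.
Jul 25, 2105 → Jul 25, 2106: 365 days.
Jul 25, 2106 → Jul 25, 2107: 365 days.
Jul 25, 2107 → Jul 25, 2108: 366 days (Feb 29, 2108 is in that span).
Jul 25, 2108 → Jul 25, 2109: 365 days.
Jul 25, 2109 → Jul 25, 2110: 365 days.
Jul 25, 2110 → Jul 25, 2111: 365 days.
Jul 25, 2111 → Jul 25, 2112: 366 days (Feb 29, 2112 is in that span).
Jul 25, 2112 → Jul 25, 2113: 365 days.
Jul 25, 2113 → Aug 25, 2113: 31 days (July has 31).
Aug 25, 2113 → Sep 25, 2113: 31 days (August has 31).
Sep 25, 2113 → Oct 25, 2113: 30 days (September has 30).
Oct 25, 2113 → Oct 27, 2113: 2 days.
Total: 5572 days.

5572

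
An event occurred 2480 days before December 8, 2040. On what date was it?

February 23, 2034

−366 (one year; includes Feb 29, 2040) → Dec 8, 2039 (2114 left).
−365 (one year) → Dec 8, 2038 (1749 left).
−365 (one year) → Dec 8, 2037 (1384 left).
−365 (one year) → Dec 8, 2036 (1019 left).
−366 (one year; includes Feb 29, 2036) → Dec 8, 2035 (653 left).
−365 (one year) → Dec 8, 2034 (288 left).
−8 → Nov 30, 2034 (end of Nov, 30 days; 280 left).
−30 → Oct 31, 2034 (end of Oct, 31 days; 250 left).
−31 → Sep 30, 2034 (end of Sep, 30 days; 219 left).
−30 → Aug 31, 2034 (end of Aug, 31 days; 189 left).
−31 → Jul 31, 2034 (end of Jul, 31 days; 158 left).
−31 → Jun 30, 2034 (end of Jun, 30 days; 127 left).
−30 → May 31, 2034 (end of May, 31 days; 97 left).
−31 → Apr 30, 2034 (end of Apr, 30 days; 66 left).
−30 → Mar 31, 2034 (end of Mar, 31 days; 36 left).
−31 → Feb 28, 2034 (end of Feb, 28 days; 5 left).
−5 → Feb 23, 2034.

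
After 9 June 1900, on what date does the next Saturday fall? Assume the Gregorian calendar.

Jun 9, 1900 is a Saturday.
From Saturday to the next Saturday is 7 days.
Jun 9, 1900 + 7 = Jun 16, 1900.

June 16, 1900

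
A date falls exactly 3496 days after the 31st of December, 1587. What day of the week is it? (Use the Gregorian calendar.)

Sunday

Dec 31, 1587 is a Thursday.
3496 mod 7 = 3, so 3496 days after a Thursday is Thursday + 3 = Sunday.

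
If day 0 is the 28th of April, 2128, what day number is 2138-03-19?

Apr 28, 2128 → Apr 28, 2129: 365 days.
Apr 28, 2129 → Apr 28, 2130: 365 days.
Apr 28, 2130 → Apr 28, 2131: 365 days.
Apr 28, 2131 → Apr 28, 2132: 366 days (Feb 29, 2132 is in that span).
Apr 28, 2132 → Apr 28, 2133: 365 days.
Apr 28, 2133 → Apr 28, 2134: 365 days.
Apr 28, 2134 → Apr 28, 2135: 365 days.
Apr 28, 2135 → Apr 28, 2136: 366 days (Feb 29, 2136 is in that span).
Apr 28, 2136 → Apr 28, 2137: 365 days.
Apr 28, 2137 → May 28, 2137: 30 days (April has 30).
May 28, 2137 → Jun 28, 2137: 31 days (May has 31).
Jun 28, 2137 → Jul 28, 2137: 30 days (June has 30).
Jul 28, 2137 → Aug 28, 2137: 31 days (July has 31).
Aug 28, 2137 → Sep 28, 2137: 31 days (August has 31).
Sep 28, 2137 → Oct 28, 2137: 30 days (September has 30).
Oct 28, 2137 → Nov 28, 2137: 31 days (October has 31).
Nov 28, 2137 → Dec 28, 2137: 30 days (November has 30).
Dec 28, 2137 → Jan 28, 2138: 31 days (December has 31).
Jan 28, 2138 → Feb 28, 2138: 31 days (January has 31).
Feb 28, 2138 → Mar 19, 2138: 19 days.
Total: 3612 days.

3612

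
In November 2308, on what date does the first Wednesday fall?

November 4, 2308

November 1, 2308 is a Sunday.
The first Wednesday is therefore November 4 (3 days later).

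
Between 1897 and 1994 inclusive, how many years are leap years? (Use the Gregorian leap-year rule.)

Multiples of 4 in [1897,1994]: 24.
Of those, multiples of 100: 1 (not leap unless ÷400).
Multiples of 400: 0.
Leap years = 24 − 1 + 0 = 23.

23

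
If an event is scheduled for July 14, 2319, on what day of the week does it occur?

Monday

Doomsday rule: the anchor day for the 2300s is Wednesday. For year 19: 19÷12 = 1 r 7, and 7÷4 = 1, so 1+7+1 = 9.
Wednesday + 9 ≡ Friday — that's 2319's doomsday.
In July the doomsday date is Jul 11.
Jul 14 is 3 days after Jul 11; 3 mod 7 = 3, so Friday + 3 = Monday.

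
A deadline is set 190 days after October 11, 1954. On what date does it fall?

April 19, 1955

Oct has 31 days: +21 → Nov 1, 1954 (169 left).
Nov has 30 days: +30 → Dec 1, 1954 (139 left).
Dec has 31 days: +31 → Jan 1, 1955 (108 left).
Jan has 31 days: +31 → Feb 1, 1955 (77 left).
Feb has 28 days: +28 → Mar 1, 1955 (49 left).
Mar has 31 days: +31 → Apr 1, 1955 (18 left).
+18 → Apr 19, 1955.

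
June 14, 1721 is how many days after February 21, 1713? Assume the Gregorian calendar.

Feb 21, 1713 → Feb 21, 1714: 365 days.
Feb 21, 1714 → Feb 21, 1715: 365 days.
Feb 21, 1715 → Feb 21, 1716: 365 days.
Feb 21, 1716 → Feb 21, 1717: 366 days (Feb 29, 1716 is in that span).
Feb 21, 1717 → Feb 21, 1718: 365 days.
Feb 21, 1718 → Feb 21, 1719: 365 days.
Feb 21, 1719 → Feb 21, 1720: 365 days.
Feb 21, 1720 → Feb 21, 1721: 366 days (Feb 29, 1720 is in that span).
Feb 21, 1721 → Mar 21, 1721: 28 days (February has 28).
Mar 21, 1721 → Apr 21, 1721: 31 days (March has 31).
Apr 21, 1721 → May 21, 1721: 30 days (April has 30).
May 21, 1721 → Jun 14, 1721: 24 days.
Total: 3035 days.

3035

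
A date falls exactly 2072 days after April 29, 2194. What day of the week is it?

Tuesday

First find the weekday of Apr 29, 2194. Doomsday rule: the anchor day for the 2100s is Sunday. For year 94: 94÷12 = 7 r 10, and 10÷4 = 2, so 7+10+2 = 19.
Sunday + 19 ≡ Friday — that's 2194's doomsday.
In April the doomsday date is Apr 4.
Apr 29 is 25 days after Apr 4; 25 mod 7 = 4, so Friday + 4 = Tuesday.
2072 mod 7 = 0, so 2072 days after a Tuesday is Tuesday + 0 = Tuesday.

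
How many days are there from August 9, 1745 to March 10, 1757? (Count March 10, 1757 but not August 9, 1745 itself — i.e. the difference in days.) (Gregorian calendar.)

4231

Aug 9, 1745 → Aug 9, 1746: 365 days.
Aug 9, 1746 → Aug 9, 1747: 365 days.
Aug 9, 1747 → Aug 9, 1748: 366 days (Feb 29, 1748 is in that span).
Aug 9, 1748 → Aug 9, 1749: 365 days.
Aug 9, 1749 → Aug 9, 1750: 365 days.
Aug 9, 1750 → Aug 9, 1751: 365 days.
Aug 9, 1751 → Aug 9, 1752: 366 days (Feb 29, 1752 is in that span).
Aug 9, 1752 → Aug 9, 1753: 365 days.
Aug 9, 1753 → Aug 9, 1754: 365 days.
Aug 9, 1754 → Aug 9, 1755: 365 days.
Aug 9, 1755 → Aug 9, 1756: 366 days (Feb 29, 1756 is in that span).
Aug 9, 1756 → Sep 9, 1756: 31 days (August has 31).
Sep 9, 1756 → Oct 9, 1756: 30 days (September has 30).
Oct 9, 1756 → Nov 9, 1756: 31 days (October has 31).
Nov 9, 1756 → Dec 9, 1756: 30 days (November has 30).
Dec 9, 1756 → Jan 9, 1757: 31 days (December has 31).
Jan 9, 1757 → Feb 9, 1757: 31 days (January has 31).
Feb 9, 1757 → Mar 9, 1757: 28 days (February has 28).
Mar 9, 1757 → Mar 10, 1757: 1 days.
Total: 4231 days.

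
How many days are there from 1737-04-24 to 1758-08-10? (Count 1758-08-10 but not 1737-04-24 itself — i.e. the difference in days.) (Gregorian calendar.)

7778

Apr 24, 1737 → Apr 24, 1738: 365 days.
Apr 24, 1738 → Apr 24, 1739: 365 days.
Apr 24, 1739 → Apr 24, 1740: 366 days (Feb 29, 1740 is in that span).
Apr 24, 1740 → Apr 24, 1741: 365 days.
Apr 24, 1741 → Apr 24, 1742: 365 days.
Apr 24, 1742 → Apr 24, 1743: 365 days.
Apr 24, 1743 → Apr 24, 1744: 366 days (Feb 29, 1744 is in that span).
Apr 24, 1744 → Apr 24, 1745: 365 days.
Apr 24, 1745 → Apr 24, 1746: 365 days.
Apr 24, 1746 → Apr 24, 1747: 365 days.
Apr 24, 1747 → Apr 24, 1748: 366 days (Feb 29, 1748 is in that span).
Apr 24, 1748 → Apr 24, 1749: 365 days.
Apr 24, 1749 → Apr 24, 1750: 365 days.
Apr 24, 1750 → Apr 24, 1751: 365 days.
Apr 24, 1751 → Apr 24, 1752: 366 days (Feb 29, 1752 is in that span).
Apr 24, 1752 → Apr 24, 1753: 365 days.
Apr 24, 1753 → Apr 24, 1754: 365 days.
Apr 24, 1754 → Apr 24, 1755: 365 days.
Apr 24, 1755 → Apr 24, 1756: 366 days (Feb 29, 1756 is in that span).
Apr 24, 1756 → Apr 24, 1757: 365 days.
Apr 24, 1757 → Apr 24, 1758: 365 days.
Apr 24, 1758 → May 24, 1758: 30 days (April has 30).
May 24, 1758 → Jun 24, 1758: 31 days (May has 31).
Jun 24, 1758 → Jul 24, 1758: 30 days (June has 30).
Jul 24, 1758 → Aug 10, 1758: 17 days.
Total: 7778 days.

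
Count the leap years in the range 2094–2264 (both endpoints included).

Multiples of 4 in [2094,2264]: 43.
Of those, multiples of 100: 2 (not leap unless ÷400).
Multiples of 400: 0.
Leap years = 43 − 2 + 0 = 41.

41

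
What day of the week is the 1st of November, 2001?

January 1, 2001 is a Monday.
Jan 1, 2001 → Feb 1, 2001: 31 days (January has 31).
Feb 1, 2001 → Mar 1, 2001: 28 days (February has 28).
Mar 1, 2001 → Apr 1, 2001: 31 days (March has 31).
Apr 1, 2001 → May 1, 2001: 30 days (April has 30).
May 1, 2001 → Jun 1, 2001: 31 days (May has 31).
Jun 1, 2001 → Jul 1, 2001: 30 days (June has 30).
Jul 1, 2001 → Aug 1, 2001: 31 days (July has 31).
Aug 1, 2001 → Sep 1, 2001: 31 days (August has 31).
Sep 1, 2001 → Oct 1, 2001: 30 days (September has 30).
Oct 1, 2001 → Nov 1, 2001: 31 days.
Total: 304 days.
304 mod 7 = 3, so Monday + 3 = Thursday.

Thursday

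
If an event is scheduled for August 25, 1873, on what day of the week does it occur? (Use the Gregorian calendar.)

Doomsday rule: the anchor day for the 1800s is Friday. For year 73: 73÷12 = 6 r 1, and 1÷4 = 0, so 6+1+0 = 7.
Friday + 7 ≡ Friday — that's 1873's doomsday.
In August the doomsday date is Aug 8.
Aug 25 is 17 days after Aug 8; 17 mod 7 = 3, so Friday + 3 = Monday.

Monday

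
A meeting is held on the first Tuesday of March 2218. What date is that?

March 3, 2218

March 1, 2218 is a Sunday.
The first Tuesday is therefore March 3 (2 days later).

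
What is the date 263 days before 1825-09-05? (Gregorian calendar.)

−5 → Aug 31, 1825 (end of Aug, 31 days; 258 left).
−31 → Jul 31, 1825 (end of Jul, 31 days; 227 left).
−31 → Jun 30, 1825 (end of Jun, 30 days; 196 left).
−30 → May 31, 1825 (end of May, 31 days; 166 left).
−31 → Apr 30, 1825 (end of Apr, 30 days; 135 left).
−30 → Mar 31, 1825 (end of Mar, 31 days; 105 left).
−31 → Feb 28, 1825 (end of Feb, 28 days; 74 left).
−28 → Jan 31, 1825 (end of Jan, 31 days; 46 left).
−31 → Dec 31, 1824 (end of Dec, 31 days; 15 left).
−15 → Dec 16, 1824.

December 16, 1824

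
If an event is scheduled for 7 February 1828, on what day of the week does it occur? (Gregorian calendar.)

January 1, 1828 is a Tuesday.
Jan 1, 1828 → Feb 1, 1828: 31 days (January has 31).
Feb 1, 1828 → Feb 7, 1828: 6 days.
Total: 37 days.
37 mod 7 = 2, so Tuesday + 2 = Thursday.

Thursday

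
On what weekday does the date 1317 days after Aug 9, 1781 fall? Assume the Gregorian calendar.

Friday

Aug 9, 1781 is a Thursday.
1317 mod 7 = 1, so 1317 days after a Thursday is Thursday + 1 = Friday.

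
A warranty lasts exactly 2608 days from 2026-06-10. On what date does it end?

July 31, 2033

+365 (one year) → Jun 10, 2027 (2243 left).
+366 (one year; includes Feb 29, 2028) → Jun 10, 2028 (1877 left).
+365 (one year) → Jun 10, 2029 (1512 left).
+365 (one year) → Jun 10, 2030 (1147 left).
+365 (one year) → Jun 10, 2031 (782 left).
+366 (one year; includes Feb 29, 2032) → Jun 10, 2032 (416 left).
+365 (one year) → Jun 10, 2033 (51 left).
Jun has 30 days: +21 → Jul 1, 2033 (30 left).
+30 → Jul 31, 2033.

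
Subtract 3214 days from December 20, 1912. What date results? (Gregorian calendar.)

March 3, 1904

−366 (one year; includes Feb 29, 1912) → Dec 20, 1911 (2848 left).
−365 (one year) → Dec 20, 1910 (2483 left).
−365 (one year) → Dec 20, 1909 (2118 left).
−365 (one year) → Dec 20, 1908 (1753 left).
−366 (one year; includes Feb 29, 1908) → Dec 20, 1907 (1387 left).
−365 (one year) → Dec 20, 1906 (1022 left).
−365 (one year) → Dec 20, 1905 (657 left).
−365 (one year) → Dec 20, 1904 (292 left).
−20 → Nov 30, 1904 (end of Nov, 30 days; 272 left).
−30 → Oct 31, 1904 (end of Oct, 31 days; 242 left).
−31 → Sep 30, 1904 (end of Sep, 30 days; 211 left).
−30 → Aug 31, 1904 (end of Aug, 31 days; 181 left).
−31 → Jul 31, 1904 (end of Jul, 31 days; 150 left).
−31 → Jun 30, 1904 (end of Jun, 30 days; 119 left).
−30 → May 31, 1904 (end of May, 31 days; 89 left).
−31 → Apr 30, 1904 (end of Apr, 30 days; 58 left).
−30 → Mar 31, 1904 (end of Mar, 31 days; 28 left).
−28 → Mar 3, 1904.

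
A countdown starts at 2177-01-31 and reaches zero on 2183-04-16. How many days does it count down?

Jan 31, 2177 → Jan 31, 2178: 365 days.
Jan 31, 2178 → Jan 31, 2179: 365 days.
Jan 31, 2179 → Jan 31, 2180: 365 days.
Jan 31, 2180 → Jan 31, 2181: 366 days (Feb 29, 2180 is in that span).
Jan 31, 2181 → Jan 31, 2182: 365 days.
Jan 31, 2182 → Jan 31, 2183: 365 days.
Jan 31, 2183 → Feb 28, 2183: 28 days (January has 31).
Feb 28, 2183 → Mar 28, 2183: 28 days (February has 28).
Mar 28, 2183 → Apr 16, 2183: 19 days.
Total: 2266 days.

2266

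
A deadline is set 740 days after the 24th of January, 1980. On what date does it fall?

+366 (one year; includes Feb 29, 1980) → Jan 24, 1981 (374 left).
Jan has 31 days: +8 → Feb 1, 1981 (366 left).
Feb has 28 days: +28 → Mar 1, 1981 (338 left).
Mar has 31 days: +31 → Apr 1, 1981 (307 left).
Apr has 30 days: +30 → May 1, 1981 (277 left).
May has 31 days: +31 → Jun 1, 1981 (246 left).
Jun has 30 days: +30 → Jul 1, 1981 (216 left).
Jul has 31 days: +31 → Aug 1, 1981 (185 left).
Aug has 31 days: +31 → Sep 1, 1981 (154 left).
Sep has 30 days: +30 → Oct 1, 1981 (124 left).
Oct has 31 days: +31 → Nov 1, 1981 (93 left).
Nov has 30 days: +30 → Dec 1, 1981 (63 left).
Dec has 31 days: +31 → Jan 1, 1982 (32 left).
Jan has 31 days: +31 → Feb 1, 1982 (1 left).
+1 → Feb 2, 1982.

February 2, 1982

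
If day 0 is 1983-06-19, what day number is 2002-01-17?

6787

Jun 19, 1983 → Jun 19, 1984: 366 days (Feb 29, 1984 is in that span).
Jun 19, 1984 → Jun 19, 1985: 365 days.
Jun 19, 1985 → Jun 19, 1986: 365 days.
Jun 19, 1986 → Jun 19, 1987: 365 days.
Jun 19, 1987 → Jun 19, 1988: 366 days (Feb 29, 1988 is in that span).
Jun 19, 1988 → Jun 19, 1989: 365 days.
Jun 19, 1989 → Jun 19, 1990: 365 days.
Jun 19, 1990 → Jun 19, 1991: 365 days.
Jun 19, 1991 → Jun 19, 1992: 366 days (Feb 29, 1992 is in that span).
Jun 19, 1992 → Jun 19, 1993: 365 days.
Jun 19, 1993 → Jun 19, 1994: 365 days.
Jun 19, 1994 → Jun 19, 1995: 365 days.
Jun 19, 1995 → Jun 19, 1996: 366 days (Feb 29, 1996 is in that span).
Jun 19, 1996 → Jun 19, 1997: 365 days.
Jun 19, 1997 → Jun 19, 1998: 365 days.
Jun 19, 1998 → Jun 19, 1999: 365 days.
Jun 19, 1999 → Jun 19, 2000: 366 days (Feb 29, 2000 is in that span).
Jun 19, 2000 → Jun 19, 2001: 365 days.
Jun 19, 2001 → Jul 19, 2001: 30 days (June has 30).
Jul 19, 2001 → Aug 19, 2001: 31 days (July has 31).
Aug 19, 2001 → Sep 19, 2001: 31 days (August has 31).
Sep 19, 2001 → Oct 19, 2001: 30 days (September has 30).
Oct 19, 2001 → Nov 19, 2001: 31 days (October has 31).
Nov 19, 2001 → Dec 19, 2001: 30 days (November has 30).
Dec 19, 2001 → Jan 17, 2002: 29 days.
Total: 6787 days.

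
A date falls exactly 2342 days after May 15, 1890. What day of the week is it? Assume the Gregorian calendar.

May 15, 1890 is a Thursday.
2342 mod 7 = 4, so 2342 days after a Thursday is Thursday + 4 = Monday.

Monday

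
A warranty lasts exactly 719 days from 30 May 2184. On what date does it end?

May 19, 2186

+365 (one year) → May 30, 2185 (354 left).
May has 31 days: +2 → Jun 1, 2185 (352 left).
Jun has 30 days: +30 → Jul 1, 2185 (322 left).
Jul has 31 days: +31 → Aug 1, 2185 (291 left).
Aug has 31 days: +31 → Sep 1, 2185 (260 left).
Sep has 30 days: +30 → Oct 1, 2185 (230 left).
Oct has 31 days: +31 → Nov 1, 2185 (199 left).
Nov has 30 days: +30 → Dec 1, 2185 (169 left).
Dec has 31 days: +31 → Jan 1, 2186 (138 left).
Jan has 31 days: +31 → Feb 1, 2186 (107 left).
Feb has 28 days: +28 → Mar 1, 2186 (79 left).
Mar has 31 days: +31 → Apr 1, 2186 (48 left).
Apr has 30 days: +30 → May 1, 2186 (18 left).
+18 → May 19, 2186.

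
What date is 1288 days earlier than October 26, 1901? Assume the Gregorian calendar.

−365 (one year) → Oct 26, 1900 (923 left).
−365 (one year) → Oct 26, 1899 (558 left).
−365 (one year) → Oct 26, 1898 (193 left).
−26 → Sep 30, 1898 (end of Sep, 30 days; 167 left).
−30 → Aug 31, 1898 (end of Aug, 31 days; 137 left).
−31 → Jul 31, 1898 (end of Jul, 31 days; 106 left).
−31 → Jun 30, 1898 (end of Jun, 30 days; 75 left).
−30 → May 31, 1898 (end of May, 31 days; 45 left).
−31 → Apr 30, 1898 (end of Apr, 30 days; 14 left).
−14 → Apr 16, 1898.

April 16, 1898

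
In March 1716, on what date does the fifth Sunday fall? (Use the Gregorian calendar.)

March 29, 1716

March 1, 1716 is a Sunday.
The first Sunday is therefore March 1 (same day).
The fifth Sunday is 1 + 4×7 = March 29.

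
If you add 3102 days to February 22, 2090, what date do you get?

August 21, 2098

+365 (one year) → Feb 22, 2091 (2737 left).
+365 (one year) → Feb 22, 2092 (2372 left).
+366 (one year; includes Feb 29, 2092) → Feb 22, 2093 (2006 left).
+365 (one year) → Feb 22, 2094 (1641 left).
+365 (one year) → Feb 22, 2095 (1276 left).
+365 (one year) → Feb 22, 2096 (911 left).
+366 (one year; includes Feb 29, 2096) → Feb 22, 2097 (545 left).
+365 (one year) → Feb 22, 2098 (180 left).
Feb has 28 days: +7 → Mar 1, 2098 (173 left).
Mar has 31 days: +31 → Apr 1, 2098 (142 left).
Apr has 30 days: +30 → May 1, 2098 (112 left).
May has 31 days: +31 → Jun 1, 2098 (81 left).
Jun has 30 days: +30 → Jul 1, 2098 (51 left).
Jul has 31 days: +31 → Aug 1, 2098 (20 left).
+20 → Aug 21, 2098.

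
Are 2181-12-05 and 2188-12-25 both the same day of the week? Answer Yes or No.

No

From Dec 5, 2181 to Dec 25, 2188 is 2577 days.
2577 mod 7 = 1, so they are different weekdays.
(Dec 5, 2181 is a Wednesday; Dec 25, 2188 is a Thursday.)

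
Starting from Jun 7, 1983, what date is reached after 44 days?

Jun has 30 days: +24 → Jul 1, 1983 (20 left).
+20 → Jul 21, 1983.

July 21, 1983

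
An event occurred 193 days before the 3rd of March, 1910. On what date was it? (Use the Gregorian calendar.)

August 22, 1909

−3 → Feb 28, 1910 (end of Feb, 28 days; 190 left).
−28 → Jan 31, 1910 (end of Jan, 31 days; 162 left).
−31 → Dec 31, 1909 (end of Dec, 31 days; 131 left).
−31 → Nov 30, 1909 (end of Nov, 30 days; 100 left).
−30 → Oct 31, 1909 (end of Oct, 31 days; 70 left).
−31 → Sep 30, 1909 (end of Sep, 30 days; 39 left).
−30 → Aug 31, 1909 (end of Aug, 31 days; 9 left).
−9 → Aug 22, 1909.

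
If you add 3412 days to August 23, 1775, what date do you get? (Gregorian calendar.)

+366 (one year; includes Feb 29, 1776) → Aug 23, 1776 (3046 left).
+365 (one year) → Aug 23, 1777 (2681 left).
+365 (one year) → Aug 23, 1778 (2316 left).
+365 (one year) → Aug 23, 1779 (1951 left).
+366 (one year; includes Feb 29, 1780) → Aug 23, 1780 (1585 left).
+365 (one year) → Aug 23, 1781 (1220 left).
+365 (one year) → Aug 23, 1782 (855 left).
+365 (one year) → Aug 23, 1783 (490 left).
+366 (one year; includes Feb 29, 1784) → Aug 23, 1784 (124 left).
Aug has 31 days: +9 → Sep 1, 1784 (115 left).
Sep has 30 days: +30 → Oct 1, 1784 (85 left).
Oct has 31 days: +31 → Nov 1, 1784 (54 left).
Nov has 30 days: +30 → Dec 1, 1784 (24 left).
+24 → Dec 25, 1784.

December 25, 1784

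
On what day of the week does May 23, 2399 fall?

Sunday

Doomsday rule: the anchor day for the 2300s is Wednesday. For year 99: 99÷12 = 8 r 3, and 3÷4 = 0, so 8+3+0 = 11.
Wednesday + 11 ≡ Sunday — that's 2399's doomsday.
In May the doomsday date is May 9.
May 23 is 14 days after May 9; 14 mod 7 = 0, so Sunday + 0 = Sunday.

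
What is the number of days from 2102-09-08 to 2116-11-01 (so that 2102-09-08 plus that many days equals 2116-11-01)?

Sep 8, 2102 → Sep 8, 2103: 365 days.
Sep 8, 2103 → Sep 8, 2104: 366 days (Feb 29, 2104 is in that span).
Sep 8, 2104 → Sep 8, 2105: 365 days.
Sep 8, 2105 → Sep 8, 2106: 365 days.
Sep 8, 2106 → Sep 8, 2107: 365 days.
Sep 8, 2107 → Sep 8, 2108: 366 days (Feb 29, 2108 is in that span).
Sep 8, 2108 → Sep 8, 2109: 365 days.
Sep 8, 2109 → Sep 8, 2110: 365 days.
Sep 8, 2110 → Sep 8, 2111: 365 days.
Sep 8, 2111 → Sep 8, 2112: 366 days (Feb 29, 2112 is in that span).
Sep 8, 2112 → Sep 8, 2113: 365 days.
Sep 8, 2113 → Sep 8, 2114: 365 days.
Sep 8, 2114 → Sep 8, 2115: 365 days.
Sep 8, 2115 → Sep 8, 2116: 366 days (Feb 29, 2116 is in that span).
Sep 8, 2116 → Oct 8, 2116: 30 days (September has 30).
Oct 8, 2116 → Nov 1, 2116: 24 days.
Total: 5168 days.

5168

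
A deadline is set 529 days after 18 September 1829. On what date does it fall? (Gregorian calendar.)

March 1, 1831

+365 (one year) → Sep 18, 1830 (164 left).
Sep has 30 days: +13 → Oct 1, 1830 (151 left).
Oct has 31 days: +31 → Nov 1, 1830 (120 left).
Nov has 30 days: +30 → Dec 1, 1830 (90 left).
Dec has 31 days: +31 → Jan 1, 1831 (59 left).
Jan has 31 days: +31 → Feb 1, 1831 (28 left).
Feb has 28 days: +28 → Mar 1, 1831 (0 left).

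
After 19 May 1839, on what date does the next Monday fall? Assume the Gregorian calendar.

May 19, 1839 is a Sunday.
From Sunday to the next Monday is 1 day.
May 19, 1839 + 1 = May 20, 1839.

May 20, 1839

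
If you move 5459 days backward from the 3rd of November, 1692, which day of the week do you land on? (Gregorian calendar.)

First find the weekday of Nov 3, 1692. Doomsday rule: the anchor day for the 1600s is Tuesday. For year 92: 92÷12 = 7 r 8, and 8÷4 = 2, so 7+8+2 = 17.
Tuesday + 17 ≡ Friday — that's 1692's doomsday.
In November the doomsday date is Nov 7.
Nov 3 is 4 days before Nov 7; 4 mod 7 = 4, so Friday − 4 = Monday.
5459 mod 7 = 6, so 5459 days before a Monday is Monday − 6 = Tuesday.

Tuesday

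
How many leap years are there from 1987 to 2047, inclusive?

Multiples of 4 in [1987,2047]: 15.
Of those, multiples of 100: 1 (not leap unless ÷400).
Multiples of 400: 1.
Leap years = 15 − 1 + 1 = 15.

15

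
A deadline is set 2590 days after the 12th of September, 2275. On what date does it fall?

October 15, 2282

+366 (one year; includes Feb 29, 2276) → Sep 12, 2276 (2224 left).
+365 (one year) → Sep 12, 2277 (1859 left).
+365 (one year) → Sep 12, 2278 (1494 left).
+365 (one year) → Sep 12, 2279 (1129 left).
+366 (one year; includes Feb 29, 2280) → Sep 12, 2280 (763 left).
+365 (one year) → Sep 12, 2281 (398 left).
Sep has 30 days: +19 → Oct 1, 2281 (379 left).
Oct has 31 days: +31 → Nov 1, 2281 (348 left).
Nov has 30 days: +30 → Dec 1, 2281 (318 left).
Dec has 31 days: +31 → Jan 1, 2282 (287 left).
Jan has 31 days: +31 → Feb 1, 2282 (256 left).
Feb has 28 days: +28 → Mar 1, 2282 (228 left).
Mar has 31 days: +31 → Apr 1, 2282 (197 left).
Apr has 30 days: +30 → May 1, 2282 (167 left).
May has 31 days: +31 → Jun 1, 2282 (136 left).
Jun has 30 days: +30 → Jul 1, 2282 (106 left).
Jul has 31 days: +31 → Aug 1, 2282 (75 left).
Aug has 31 days: +31 → Sep 1, 2282 (44 left).
Sep has 30 days: +30 → Oct 1, 2282 (14 left).
+14 → Oct 15, 2282.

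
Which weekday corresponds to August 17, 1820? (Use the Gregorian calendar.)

Doomsday rule: the anchor day for the 1800s is Friday. For year 20: 20÷12 = 1 r 8, and 8÷4 = 2, so 1+8+2 = 11.
Friday + 11 ≡ Tuesday — that's 1820's doomsday.
In August the doomsday date is Aug 8.
Aug 17 is 9 days after Aug 8; 9 mod 7 = 2, so Tuesday + 2 = Thursday.

Thursday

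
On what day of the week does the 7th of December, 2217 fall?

Sunday

Doomsday rule: the anchor day for the 2200s is Friday. For year 17: 17÷12 = 1 r 5, and 5÷4 = 1, so 1+5+1 = 7.
Friday + 7 ≡ Friday — that's 2217's doomsday.
In December the doomsday date is Dec 12.
Dec 7 is 5 days before Dec 12; 5 mod 7 = 5, so Friday − 5 = Sunday.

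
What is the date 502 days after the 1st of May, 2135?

+366 (one year; includes Feb 29, 2136) → May 1, 2136 (136 left).
May has 31 days: +31 → Jun 1, 2136 (105 left).
Jun has 30 days: +30 → Jul 1, 2136 (75 left).
Jul has 31 days: +31 → Aug 1, 2136 (44 left).
Aug has 31 days: +31 → Sep 1, 2136 (13 left).
+13 → Sep 14, 2136.

September 14, 2136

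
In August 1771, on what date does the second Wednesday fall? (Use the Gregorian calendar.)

August 1, 1771 is a Thursday.
The first Wednesday is therefore August 7 (6 days later).
The second Wednesday is 7 + 1×7 = August 14.

August 14, 1771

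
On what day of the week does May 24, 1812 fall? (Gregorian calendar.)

January 1, 1812 is a Wednesday.
Jan 1, 1812 → Feb 1, 1812: 31 days (January has 31).
Feb 1, 1812 → Mar 1, 1812: 29 days (February has 29).
Mar 1, 1812 → Apr 1, 1812: 31 days (March has 31).
Apr 1, 1812 → May 1, 1812: 30 days (April has 30).
May 1, 1812 → May 24, 1812: 23 days.
Total: 144 days.
144 mod 7 = 4, so Wednesday + 4 = Sunday.

Sunday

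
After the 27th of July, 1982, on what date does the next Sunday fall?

Jul 27, 1982 is a Tuesday.
From Tuesday to the next Sunday is 5 days.
Jul 27, 1982 + 5 = Aug 1, 1982.

August 1, 1982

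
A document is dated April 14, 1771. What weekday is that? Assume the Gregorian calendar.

Doomsday rule: the anchor day for the 1700s is Sunday. For year 71: 71÷12 = 5 r 11, and 11÷4 = 2, so 5+11+2 = 18.
Sunday + 18 ≡ Thursday — that's 1771's doomsday.
In April the doomsday date is Apr 4.
Apr 14 is 10 days after Apr 4; 10 mod 7 = 3, so Thursday + 3 = Sunday.

Sunday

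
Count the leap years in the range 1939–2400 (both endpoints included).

Multiples of 4 in [1939,2400]: 116.
Of those, multiples of 100: 5 (not leap unless ÷400).
Multiples of 400: 2.
Leap years = 116 − 5 + 2 = 113.

113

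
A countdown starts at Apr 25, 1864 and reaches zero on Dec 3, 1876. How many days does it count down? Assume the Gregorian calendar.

Apr 25, 1864 → Apr 25, 1865: 365 days.
Apr 25, 1865 → Apr 25, 1866: 365 days.
Apr 25, 1866 → Apr 25, 1867: 365 days.
Apr 25, 1867 → Apr 25, 1868: 366 days (Feb 29, 1868 is in that span).
Apr 25, 1868 → Apr 25, 1869: 365 days.
Apr 25, 1869 → Apr 25, 1870: 365 days.
Apr 25, 1870 → Apr 25, 1871: 365 days.
Apr 25, 1871 → Apr 25, 1872: 366 days (Feb 29, 1872 is in that span).
Apr 25, 1872 → Apr 25, 1873: 365 days.
Apr 25, 1873 → Apr 25, 1874: 365 days.
Apr 25, 1874 → Apr 25, 1875: 365 days.
Apr 25, 1875 → Apr 25, 1876: 366 days (Feb 29, 1876 is in that span).
Apr 25, 1876 → May 25, 1876: 30 days (April has 30).
May 25, 1876 → Jun 25, 1876: 31 days (May has 31).
Jun 25, 1876 → Jul 25, 1876: 30 days (June has 30).
Jul 25, 1876 → Aug 25, 1876: 31 days (July has 31).
Aug 25, 1876 → Sep 25, 1876: 31 days (August has 31).
Sep 25, 1876 → Oct 25, 1876: 30 days (September has 30).
Oct 25, 1876 → Nov 25, 1876: 31 days (October has 31).
Nov 25, 1876 → Dec 3, 1876: 8 days.
Total: 4605 days.

4605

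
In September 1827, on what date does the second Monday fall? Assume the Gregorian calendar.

September 10, 1827

September 1, 1827 is a Saturday.
The first Monday is therefore September 3 (2 days later).
The second Monday is 3 + 1×7 = September 10.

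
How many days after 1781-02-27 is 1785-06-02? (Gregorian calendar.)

1556

Feb 27, 1781 → Feb 27, 1782: 365 days.
Feb 27, 1782 → Feb 27, 1783: 365 days.
Feb 27, 1783 → Feb 27, 1784: 365 days.
Feb 27, 1784 → Feb 27, 1785: 366 days (Feb 29, 1784 is in that span).
Feb 27, 1785 → Mar 27, 1785: 28 days (February has 28).
Mar 27, 1785 → Apr 27, 1785: 31 days (March has 31).
Apr 27, 1785 → May 27, 1785: 30 days (April has 30).
May 27, 1785 → Jun 2, 1785: 6 days.
Total: 1556 days.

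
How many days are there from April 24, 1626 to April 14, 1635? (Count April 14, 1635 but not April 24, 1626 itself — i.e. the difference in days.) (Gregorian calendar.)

3277

Apr 24, 1626 → Apr 24, 1627: 365 days.
Apr 24, 1627 → Apr 24, 1628: 366 days (Feb 29, 1628 is in that span).
Apr 24, 1628 → Apr 24, 1629: 365 days.
Apr 24, 1629 → Apr 24, 1630: 365 days.
Apr 24, 1630 → Apr 24, 1631: 365 days.
Apr 24, 1631 → Apr 24, 1632: 366 days (Feb 29, 1632 is in that span).
Apr 24, 1632 → Apr 24, 1633: 365 days.
Apr 24, 1633 → Apr 24, 1634: 365 days.
Apr 24, 1634 → May 24, 1634: 30 days (April has 30).
May 24, 1634 → Jun 24, 1634: 31 days (May has 31).
Jun 24, 1634 → Jul 24, 1634: 30 days (June has 30).
Jul 24, 1634 → Aug 24, 1634: 31 days (July has 31).
Aug 24, 1634 → Sep 24, 1634: 31 days (August has 31).
Sep 24, 1634 → Oct 24, 1634: 30 days (September has 30).
Oct 24, 1634 → Nov 24, 1634: 31 days (October has 31).
Nov 24, 1634 → Dec 24, 1634: 30 days (November has 30).
Dec 24, 1634 → Jan 24, 1635: 31 days (December has 31).
Jan 24, 1635 → Feb 24, 1635: 31 days (January has 31).
Feb 24, 1635 → Mar 24, 1635: 28 days (February has 28).
Mar 24, 1635 → Apr 14, 1635: 21 days.
Total: 3277 days.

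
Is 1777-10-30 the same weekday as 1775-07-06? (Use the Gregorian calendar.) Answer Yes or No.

Yes

From Jul 6, 1775 to Oct 30, 1777 is 847 days.
847 mod 7 = 0, so they are the same weekday.
(Jul 6, 1775 is a Thursday; Oct 30, 1777 is a Thursday.)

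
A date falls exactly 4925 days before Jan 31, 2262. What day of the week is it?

Monday

Jan 31, 2262 is a Friday.
4925 mod 7 = 4, so 4925 days before a Friday is Friday − 4 = Monday.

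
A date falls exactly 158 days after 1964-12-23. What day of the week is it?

Dec 23, 1964 is a Wednesday.
158 mod 7 = 4, so 158 days after a Wednesday is Wednesday + 4 = Sunday.

Sunday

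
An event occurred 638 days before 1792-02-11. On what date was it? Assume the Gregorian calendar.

−365 (one year) → Feb 11, 1791 (273 left).
−11 → Jan 31, 1791 (end of Jan, 31 days; 262 left).
−31 → Dec 31, 1790 (end of Dec, 31 days; 231 left).
−31 → Nov 30, 1790 (end of Nov, 30 days; 200 left).
−30 → Oct 31, 1790 (end of Oct, 31 days; 170 left).
−31 → Sep 30, 1790 (end of Sep, 30 days; 139 left).
−30 → Aug 31, 1790 (end of Aug, 31 days; 109 left).
−31 → Jul 31, 1790 (end of Jul, 31 days; 78 left).
−31 → Jun 30, 1790 (end of Jun, 30 days; 47 left).
−30 → May 31, 1790 (end of May, 31 days; 17 left).
−17 → May 14, 1790.

May 14, 1790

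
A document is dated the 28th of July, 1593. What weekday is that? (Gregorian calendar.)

Doomsday rule: the anchor day for the 1500s is Wednesday. For year 93: 93÷12 = 7 r 9, and 9÷4 = 2, so 7+9+2 = 18.
Wednesday + 18 ≡ Sunday — that's 1593's doomsday.
In July the doomsday date is Jul 11.
Jul 28 is 17 days after Jul 11; 17 mod 7 = 3, so Sunday + 3 = Wednesday.

Wednesday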